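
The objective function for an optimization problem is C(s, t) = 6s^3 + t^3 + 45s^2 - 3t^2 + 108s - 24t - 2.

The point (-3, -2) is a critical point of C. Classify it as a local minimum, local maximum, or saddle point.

local maximum

The mixed partial ∂²C/∂s∂t is 0, so the Hessian at any point is diag(C_ss, C_tt) = diag(18(2s + 5), 6(t - 1)).
At (-3, -2): H = diag(-18, -18).
Both eigenvalues are negative, so H is negative definite: a local maximum.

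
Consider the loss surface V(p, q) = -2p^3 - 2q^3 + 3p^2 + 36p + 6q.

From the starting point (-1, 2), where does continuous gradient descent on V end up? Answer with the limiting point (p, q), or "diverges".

V is separable, so gradient descent decouples: p follows -∂V/∂p, q follows -∂V/∂q.
∂V/∂p = -6(p - 3)(p + 2); at p=-1 this is 24, so p decreases.
∂V/∂q = -6(q - 1)(q + 1); at q=2 this is -18, so q increases.
The q-coordinate has no critical point in that direction and runs off to infinity.

diverges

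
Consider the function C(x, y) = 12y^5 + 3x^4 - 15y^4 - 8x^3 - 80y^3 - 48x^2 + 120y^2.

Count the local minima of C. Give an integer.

4

C separates as a function of x plus a function of y, so ∇C=0 decouples.
∂C/∂x = 12x(x - 4)(x + 2) = 0 at x ∈ {-2, 0, 4}; ∂C/∂y = 60y(y - 2)(y - 1)(y + 2) = 0 at y ∈ {-2, 0, 1, 2}.
The Hessian is diagonal: diag(C_xx, C_yy). Second derivatives: C_xx(-2)=144, C_xx(0)=-96, C_xx(4)=288; C_yy(-2)=-1440, C_yy(0)=240, C_yy(1)=-180, C_yy(2)=480.
Local minima occur where both diagonal entries positive: (-2, 0), (-2, 2), (4, 0), (4, 2). Count: 4.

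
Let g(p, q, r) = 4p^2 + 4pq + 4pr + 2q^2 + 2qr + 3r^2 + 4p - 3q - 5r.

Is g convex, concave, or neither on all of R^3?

convex

g is quadratic, so its Hessian is the constant matrix H = [[8, 4, 4], [4, 4, 2], [4, 2, 6]].
Leading principal minors: 8, 16, 64.
All positive ⇒ H ≻ 0 ⇒ convex.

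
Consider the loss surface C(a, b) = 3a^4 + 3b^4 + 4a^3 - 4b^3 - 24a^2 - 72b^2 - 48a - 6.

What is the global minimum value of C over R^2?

C(a,b) separates as P(a) + Q(b) − 6, so its minimum is min P + min Q − 6.
P'(a) = 12(a - 2)(a + 1)(a + 2) vanishes at a ∈ {-2, -1, 2}; Q'(b) = 12b(b - 4)(b + 3) vanishes at b ∈ {-3, 0, 4}.
Local minima of P (where P''>0): P(-2)=16, P(2)=-112. Local minima of Q: Q(-3)=-297, Q(4)=-640.
So the global minimum of C is P(2) + Q(4) − 6 = -112 − 640 − 6 = -758, attained at (2, 4).

-758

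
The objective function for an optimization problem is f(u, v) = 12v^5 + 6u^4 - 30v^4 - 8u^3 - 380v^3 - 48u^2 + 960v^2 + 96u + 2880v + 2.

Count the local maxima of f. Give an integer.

2

f separates as a function of u plus a function of v, so ∇f=0 decouples.
∂f/∂u = 24(u - 2)(u - 1)(u + 2) = 0 at u ∈ {-2, 1, 2}; ∂f/∂v = 60(v - 4)(v - 3)(v + 1)(v + 4) = 0 at v ∈ {-4, -1, 3, 4}.
The Hessian is diagonal: diag(f_uu, f_vv). Second derivatives: f_uu(-2)=288, f_uu(1)=-72, f_uu(2)=96; f_vv(-4)=-10080, f_vv(-1)=3600, f_vv(3)=-1680, f_vv(4)=2400.
Local maxima occur where both diagonal entries negative: (1, -4), (1, 3). Count: 2.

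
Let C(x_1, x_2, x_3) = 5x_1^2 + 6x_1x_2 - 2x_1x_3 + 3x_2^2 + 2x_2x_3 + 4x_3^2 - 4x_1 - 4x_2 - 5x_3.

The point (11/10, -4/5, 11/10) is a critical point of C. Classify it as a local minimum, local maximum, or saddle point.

local minimum

The Hessian is constant: H = [[10, 6, -2], [6, 6, 2], [-2, 2, 8]].
Leading principal minors: Δ₁ = 10, Δ₂ = 24, Δ₃ = 80.
All leading minors are positive, so H is positive definite: a local minimum.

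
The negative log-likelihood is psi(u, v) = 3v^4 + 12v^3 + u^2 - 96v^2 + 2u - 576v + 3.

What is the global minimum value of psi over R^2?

-2302

psi(u,v) separates as P(u) + Q(v) + 3, so its minimum is min P + min Q + 3.
P'(u) = 2u + 2 vanishes at u ∈ {-1}; Q'(v) = 12(v - 4)(v + 3)(v + 4) vanishes at v ∈ {-4, -3, 4}.
Local minima of P (where P''>0): P(-1)=-1. Local minima of Q: Q(-4)=768, Q(4)=-2304.
So the global minimum of psi is P(-1) + Q(4) + 3 = -1 − 2304 + 3 = -2302, attained at (-1, 4).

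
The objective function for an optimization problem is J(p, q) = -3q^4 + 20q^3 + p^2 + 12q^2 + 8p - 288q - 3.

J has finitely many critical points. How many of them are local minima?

1

J separates as a function of p plus a function of q, so ∇J=0 decouples.
∂J/∂p = 2(p + 4) = 0 at p ∈ {-4}; ∂J/∂q = -12(q - 4)(q - 3)(q + 2) = 0 at q ∈ {-2, 3, 4}.
The Hessian is diagonal: diag(J_pp, J_qq). Second derivatives: J_pp(-4)=2; J_qq(-2)=-360, J_qq(3)=60, J_qq(4)=-72.
Local minima occur where both diagonal entries positive: (-4, 3). Count: 1.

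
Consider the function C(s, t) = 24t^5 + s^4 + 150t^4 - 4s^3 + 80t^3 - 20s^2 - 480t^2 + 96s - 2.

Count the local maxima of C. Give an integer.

C separates as a function of s plus a function of t, so ∇C=0 decouples.
∂C/∂s = 4(s - 4)(s - 2)(s + 3) = 0 at s ∈ {-3, 2, 4}; ∂C/∂t = 120t(t - 1)(t + 2)(t + 4) = 0 at t ∈ {-4, -2, 0, 1}.
The Hessian is diagonal: diag(C_ss, C_tt). Second derivatives: C_ss(-3)=140, C_ss(2)=-40, C_ss(4)=56; C_tt(-4)=-4800, C_tt(-2)=1440, C_tt(0)=-960, C_tt(1)=1800.
Local maxima occur where both diagonal entries negative: (2, -4), (2, 0). Count: 2.

2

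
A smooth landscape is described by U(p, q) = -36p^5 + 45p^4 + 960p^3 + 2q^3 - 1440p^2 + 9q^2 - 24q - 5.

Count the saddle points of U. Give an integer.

U separates as a function of p plus a function of q, so ∇U=0 decouples.
∂U/∂p = -180p(p - 4)(p - 1)(p + 4) = 0 at p ∈ {-4, 0, 1, 4}; ∂U/∂q = 6(q - 1)(q + 4) = 0 at q ∈ {-4, 1}.
The Hessian is diagonal: diag(U_pp, U_qq). Second derivatives: U_pp(-4)=28800, U_pp(0)=-2880, U_pp(1)=2700, U_pp(4)=-17280; U_qq(-4)=-30, U_qq(1)=30.
Saddle points occur where the two diagonal entries have opposite signs: (-4, -4), (0, 1), (1, -4), (4, 1). Count: 4.

4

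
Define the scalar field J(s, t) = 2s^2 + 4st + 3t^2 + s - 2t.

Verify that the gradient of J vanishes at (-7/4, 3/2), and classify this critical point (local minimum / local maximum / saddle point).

local minimum

∇J = (4s + 4t + 1, 4s + 6t - 2); substituting (-7/4, 3/2) gives ∇J = (0, 0), so (-7/4, 3/2) is indeed a critical point.
The Hessian of J is constant: H = [[4, 4], [4, 6]].
det(H) = 4·6 − 4² = 8.
det(H) > 0 and tr(H) = 10 > 0, so H is positive definite and the point is a local minimum.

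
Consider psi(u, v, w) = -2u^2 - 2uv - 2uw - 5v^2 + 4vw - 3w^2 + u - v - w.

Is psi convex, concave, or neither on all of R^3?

psi is quadratic, so its Hessian is the constant matrix H = [[-4, -2, -2], [-2, -10, 4], [-2, 4, -6]].
Leading principal minors: -4, 36, -80.
Signs alternate −, +, − ⇒ H ≺ 0 ⇒ concave.

concave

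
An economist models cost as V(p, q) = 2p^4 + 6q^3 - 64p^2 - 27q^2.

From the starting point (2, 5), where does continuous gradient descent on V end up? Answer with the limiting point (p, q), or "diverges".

(4, 3)

V is separable, so gradient descent decouples: p follows -∂V/∂p, q follows -∂V/∂q.
∂V/∂p = 8p(p - 4)(p + 4); at p=2 this is -192, so p increases.
∂V/∂q = 18q(q - 3); at q=5 this is 180, so q decreases.
p converges to its nearest critical value 4 (a local min of the p-part); q converges to 3. The iterate converges to (4, 3).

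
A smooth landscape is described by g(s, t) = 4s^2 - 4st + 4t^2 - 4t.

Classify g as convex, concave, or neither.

convex

g is quadratic, so its Hessian is the constant matrix H = [[8, -4], [-4, 8]].
det(H) = 48, tr(H) = 16.
det(H) > 0 and tr(H) > 0, so H is positive definite everywhere: convex.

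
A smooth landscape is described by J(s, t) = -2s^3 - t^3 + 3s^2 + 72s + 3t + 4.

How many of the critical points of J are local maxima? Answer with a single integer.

J separates as a function of s plus a function of t, so ∇J=0 decouples.
∂J/∂s = -6(s - 4)(s + 3) = 0 at s ∈ {-3, 4}; ∂J/∂t = -3(t - 1)(t + 1) = 0 at t ∈ {-1, 1}.
The Hessian is diagonal: diag(J_ss, J_tt). Second derivatives: J_ss(-3)=42, J_ss(4)=-42; J_tt(-1)=6, J_tt(1)=-6.
Local maxima occur where both diagonal entries negative: (4, 1). Count: 1.

1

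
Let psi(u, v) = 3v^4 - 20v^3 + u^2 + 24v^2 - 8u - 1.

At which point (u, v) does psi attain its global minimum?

psi(u,v) separates as P(u) + Q(v) − 1, so its minimum is min P + min Q − 1.
P'(u) = 2u - 8 vanishes at u ∈ {4}; Q'(v) = 12v(v - 4)(v - 1) vanishes at v ∈ {0, 1, 4}.
Local minima of P (where P''>0): P(4)=-16. Local minima of Q: Q(0)=0, Q(4)=-128.
So the global minimum of psi is P(4) + Q(4) − 1 = -16 − 128 − 1 = -145, attained at (4, 4).

(4, 4)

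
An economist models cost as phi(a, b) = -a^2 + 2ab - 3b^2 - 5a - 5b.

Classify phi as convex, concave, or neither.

phi is quadratic, so its Hessian is the constant matrix H = [[-2, 2], [2, -6]].
det(H) = 8, tr(H) = -8.
det(H) > 0 and tr(H) < 0, so H is negative definite everywhere: concave.

concave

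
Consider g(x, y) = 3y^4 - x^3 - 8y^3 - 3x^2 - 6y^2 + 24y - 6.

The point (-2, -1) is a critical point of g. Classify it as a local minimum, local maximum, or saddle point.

local minimum

The mixed partial ∂²g/∂x∂y is 0, so the Hessian at any point is diag(g_xx, g_yy) = diag(-6(x + 1), 12(3y^2 - 4y - 1)).
At (-2, -1): H = diag(6, 72).
Both eigenvalues are positive, so H is positive definite: a local minimum.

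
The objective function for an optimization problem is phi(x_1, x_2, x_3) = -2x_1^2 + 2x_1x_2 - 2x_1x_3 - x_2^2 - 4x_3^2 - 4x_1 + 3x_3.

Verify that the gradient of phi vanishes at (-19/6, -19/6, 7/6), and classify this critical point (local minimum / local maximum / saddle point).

∇phi = (-4x_1 + 2x_2 - 2x_3 - 4, 2x_1 - 2x_2, -2x_1 - 8x_3 + 3); substituting (-19/6, -19/6, 7/6) gives ∇phi = (0, 0, 0), so (-19/6, -19/6, 7/6) is indeed a critical point.
The Hessian is constant: H = [[-4, 2, -2], [2, -2, 0], [-2, 0, -8]].
Leading principal minors: Δ₁ = -4, Δ₂ = 4, Δ₃ = -24.
The minors alternate sign starting negative (−, +, −), so H is negative definite: a local maximum.

local maximum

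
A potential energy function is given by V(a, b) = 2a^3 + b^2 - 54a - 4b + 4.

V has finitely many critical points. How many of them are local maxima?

V separates as a function of a plus a function of b, so ∇V=0 decouples.
∂V/∂a = 6(a - 3)(a + 3) = 0 at a ∈ {-3, 3}; ∂V/∂b = 2(b - 2) = 0 at b ∈ {2}.
The Hessian is diagonal: diag(V_aa, V_bb). Second derivatives: V_aa(-3)=-36, V_aa(3)=36; V_bb(2)=2.
Local maxima occur where both diagonal entries negative: none. Count: 0.

0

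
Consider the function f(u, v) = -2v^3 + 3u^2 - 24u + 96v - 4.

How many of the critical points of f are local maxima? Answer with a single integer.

f separates as a function of u plus a function of v, so ∇f=0 decouples.
∂f/∂u = 6(u - 4) = 0 at u ∈ {4}; ∂f/∂v = -6(v - 4)(v + 4) = 0 at v ∈ {-4, 4}.
The Hessian is diagonal: diag(f_uu, f_vv). Second derivatives: f_uu(4)=6; f_vv(-4)=48, f_vv(4)=-48.
Local maxima occur where both diagonal entries negative: none. Count: 0.

0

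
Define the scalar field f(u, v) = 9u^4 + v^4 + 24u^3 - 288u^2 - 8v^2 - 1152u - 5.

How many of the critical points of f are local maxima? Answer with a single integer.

1

f separates as a function of u plus a function of v, so ∇f=0 decouples.
∂f/∂u = 36(u - 4)(u + 2)(u + 4) = 0 at u ∈ {-4, -2, 4}; ∂f/∂v = 4v(v - 2)(v + 2) = 0 at v ∈ {-2, 0, 2}.
The Hessian is diagonal: diag(f_uu, f_vv). Second derivatives: f_uu(-4)=576, f_uu(-2)=-432, f_uu(4)=1728; f_vv(-2)=32, f_vv(0)=-16, f_vv(2)=32.
Local maxima occur where both diagonal entries negative: (-2, 0). Count: 1.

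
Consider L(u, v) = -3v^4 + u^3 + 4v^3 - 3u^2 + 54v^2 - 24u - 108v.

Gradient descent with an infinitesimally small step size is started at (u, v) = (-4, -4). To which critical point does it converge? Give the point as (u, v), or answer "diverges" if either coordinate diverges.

L is separable, so gradient descent decouples: u follows -∂L/∂u, v follows -∂L/∂v.
∂L/∂u = 3(u - 4)(u + 2); at u=-4 this is 48, so u decreases.
∂L/∂v = -12(v - 3)(v - 1)(v + 3); at v=-4 this is 420, so v decreases.
The u-coordinate has no critical point in that direction and runs off to infinity.

diverges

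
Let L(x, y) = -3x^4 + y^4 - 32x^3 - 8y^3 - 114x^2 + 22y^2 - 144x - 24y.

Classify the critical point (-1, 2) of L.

The mixed partial ∂²L/∂x∂y is 0, so the Hessian at any point is diag(L_xx, L_yy) = diag(-12(3x^2 + 16x + 19), 4(3y^2 - 12y + 11)).
At (-1, 2): H = diag(-72, -4).
Both eigenvalues are negative, so H is negative definite: a local maximum.

local maximum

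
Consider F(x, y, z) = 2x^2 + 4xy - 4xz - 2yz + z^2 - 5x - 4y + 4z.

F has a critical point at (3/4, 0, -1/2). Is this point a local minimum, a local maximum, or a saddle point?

The Hessian is constant: H = [[4, 4, -4], [4, 0, -2], [-4, -2, 2]].
Leading principal minors: Δ₁ = 4, Δ₂ = -16, Δ₃ = 16.
The minors fit neither the all-positive nor the alternating-sign pattern, so H is indefinite: a saddle point.

saddle point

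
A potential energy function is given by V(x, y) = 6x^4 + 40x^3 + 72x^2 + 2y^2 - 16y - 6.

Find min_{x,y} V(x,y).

V(x,y) separates as P(x) + Q(y) − 6, so its minimum is min P + min Q − 6.
P'(x) = 24x(x + 2)(x + 3) vanishes at x ∈ {-3, -2, 0}; Q'(y) = 4y - 16 vanishes at y ∈ {4}.
Local minima of P (where P''>0): P(-3)=54, P(0)=0. Local minima of Q: Q(4)=-32.
So the global minimum of V is P(0) + Q(4) − 6 = 0 − 32 − 6 = -38, attained at (0, 4).

-38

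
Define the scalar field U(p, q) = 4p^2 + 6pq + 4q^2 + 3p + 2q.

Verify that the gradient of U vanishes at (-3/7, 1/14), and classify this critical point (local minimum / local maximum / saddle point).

∇U = (8p + 6q + 3, 6p + 8q + 2); substituting (-3/7, 1/14) gives ∇U = (0, 0), so (-3/7, 1/14) is indeed a critical point.
The Hessian of U is constant: H = [[8, 6], [6, 8]].
det(H) = 8·8 − 6² = 28.
det(H) > 0 and tr(H) = 16 > 0, so H is positive definite and the point is a local minimum.

local minimum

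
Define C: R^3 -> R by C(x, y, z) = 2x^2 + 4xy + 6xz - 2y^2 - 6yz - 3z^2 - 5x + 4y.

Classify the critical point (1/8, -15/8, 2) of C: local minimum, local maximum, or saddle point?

saddle point

The Hessian is constant: H = [[4, 4, 6], [4, -4, -6], [6, -6, -6]].
Leading principal minors: Δ₁ = 4, Δ₂ = -32, Δ₃ = -96.
The minors fit neither the all-positive nor the alternating-sign pattern, so H is indefinite: a saddle point.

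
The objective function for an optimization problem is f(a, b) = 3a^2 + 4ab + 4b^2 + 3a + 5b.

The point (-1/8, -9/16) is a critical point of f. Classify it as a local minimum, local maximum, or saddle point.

The Hessian of f is constant: H = [[6, 4], [4, 8]].
det(H) = 6·8 − 4² = 32.
det(H) > 0 and tr(H) = 14 > 0, so H is positive definite and the point is a local minimum.

local minimum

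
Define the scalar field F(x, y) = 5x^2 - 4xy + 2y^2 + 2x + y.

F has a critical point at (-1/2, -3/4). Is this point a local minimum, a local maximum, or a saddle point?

The Hessian of F is constant: H = [[10, -4], [-4, 4]].
det(H) = 10·4 − (-4)² = 24.
det(H) > 0 and tr(H) = 14 > 0, so H is positive definite and the point is a local minimum.

local minimum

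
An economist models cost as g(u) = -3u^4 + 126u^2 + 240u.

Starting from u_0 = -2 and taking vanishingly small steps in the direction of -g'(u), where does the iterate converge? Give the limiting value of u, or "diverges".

-1

g'(u) = -12(u - 5)(u + 1)(u + 4), so g'(-2) = -168.
Gradient descent moves in the -g' direction, i.e. u is increasing.
The nearest critical point in that direction is u = -1, where g'' = 216 > 0 (a local minimum). The iterate converges there.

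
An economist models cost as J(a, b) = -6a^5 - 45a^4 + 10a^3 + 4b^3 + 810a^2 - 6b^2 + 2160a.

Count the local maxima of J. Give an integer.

2

J separates as a function of a plus a function of b, so ∇J=0 decouples.
∂J/∂a = -30(a - 3)(a + 2)(a + 3)(a + 4) = 0 at a ∈ {-4, -3, -2, 3}; ∂J/∂b = 12b(b - 1) = 0 at b ∈ {0, 1}.
The Hessian is diagonal: diag(J_aa, J_bb). Second derivatives: J_aa(-4)=420, J_aa(-3)=-180, J_aa(-2)=300, J_aa(3)=-6300; J_bb(0)=-12, J_bb(1)=12.
Local maxima occur where both diagonal entries negative: (-3, 0), (3, 0). Count: 2.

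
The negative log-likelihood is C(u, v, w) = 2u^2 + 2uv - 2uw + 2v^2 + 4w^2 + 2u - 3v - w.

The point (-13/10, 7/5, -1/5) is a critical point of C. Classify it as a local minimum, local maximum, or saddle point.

The Hessian is constant: H = [[4, 2, -2], [2, 4, 0], [-2, 0, 8]].
Leading principal minors: Δ₁ = 4, Δ₂ = 12, Δ₃ = 80.
All leading minors are positive, so H is positive definite: a local minimum.

local minimum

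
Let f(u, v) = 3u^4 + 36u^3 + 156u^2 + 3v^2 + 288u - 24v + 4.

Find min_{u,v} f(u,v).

-236

f(u,v) separates as P(u) + Q(v) + 4, so its minimum is min P + min Q + 4.
P'(u) = 12(u + 2)(u + 3)(u + 4) vanishes at u ∈ {-4, -3, -2}; Q'(v) = 6v - 24 vanishes at v ∈ {4}.
Local minima of P (where P''>0): P(-4)=-192, P(-2)=-192. Local minima of Q: Q(4)=-48.
So the global minimum of f is P(-4) + Q(4) + 4 = -192 − 48 + 4 = -236, attained at (-4, 4).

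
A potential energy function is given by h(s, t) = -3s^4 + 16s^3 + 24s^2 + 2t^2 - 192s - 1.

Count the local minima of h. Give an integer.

1

h separates as a function of s plus a function of t, so ∇h=0 decouples.
∂h/∂s = -12(s - 4)(s - 2)(s + 2) = 0 at s ∈ {-2, 2, 4}; ∂h/∂t = 4t = 0 at t ∈ {0}.
The Hessian is diagonal: diag(h_ss, h_tt). Second derivatives: h_ss(-2)=-288, h_ss(2)=96, h_ss(4)=-144; h_tt(0)=4.
Local minima occur where both diagonal entries positive: (2, 0). Count: 1.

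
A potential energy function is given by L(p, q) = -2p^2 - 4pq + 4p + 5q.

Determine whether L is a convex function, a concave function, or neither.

L is quadratic, so its Hessian is the constant matrix H = [[-4, -4], [-4, 0]].
det(H) = -16, tr(H) = -4.
det(H) < 0, so H is indefinite: neither convex nor concave.

neither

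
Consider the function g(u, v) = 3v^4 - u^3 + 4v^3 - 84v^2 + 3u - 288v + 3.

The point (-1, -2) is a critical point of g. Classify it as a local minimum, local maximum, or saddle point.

The mixed partial ∂²g/∂u∂v is 0, so the Hessian at any point is diag(g_uu, g_vv) = diag(-6u, 12(3v^2 + 2v - 14)).
At (-1, -2): H = diag(6, -72).
The eigenvalues have opposite signs, so H is indefinite: a saddle point.

saddle point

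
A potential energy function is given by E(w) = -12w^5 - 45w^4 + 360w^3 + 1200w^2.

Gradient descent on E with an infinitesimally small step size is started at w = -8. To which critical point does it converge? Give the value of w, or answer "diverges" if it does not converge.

-5

E'(w) = -60w(w - 4)(w + 2)(w + 5), so E'(-8) = -103680.
Gradient descent moves in the -E' direction, i.e. w is increasing.
The nearest critical point in that direction is w = -5, where E'' = 8100 > 0 (a local minimum). The iterate converges there.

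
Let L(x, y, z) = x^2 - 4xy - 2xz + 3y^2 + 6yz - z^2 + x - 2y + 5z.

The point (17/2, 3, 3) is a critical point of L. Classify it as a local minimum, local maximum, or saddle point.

saddle point

The Hessian is constant: H = [[2, -4, -2], [-4, 6, 6], [-2, 6, -2]].
Leading principal minors: Δ₁ = 2, Δ₂ = -4, Δ₃ = 8.
The minors fit neither the all-positive nor the alternating-sign pattern, so H is indefinite: a saddle point.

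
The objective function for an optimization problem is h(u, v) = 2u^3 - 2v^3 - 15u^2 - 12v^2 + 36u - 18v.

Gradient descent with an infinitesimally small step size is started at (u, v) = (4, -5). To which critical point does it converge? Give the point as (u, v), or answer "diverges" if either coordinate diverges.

h is separable, so gradient descent decouples: u follows -∂h/∂u, v follows -∂h/∂v.
∂h/∂u = 6(u - 3)(u - 2); at u=4 this is 12, so u decreases.
∂h/∂v = -6(v + 1)(v + 3); at v=-5 this is -48, so v increases.
u converges to its nearest critical value 3 (a local min of the u-part); v converges to -3. The iterate converges to (3, -3).

(3, -3)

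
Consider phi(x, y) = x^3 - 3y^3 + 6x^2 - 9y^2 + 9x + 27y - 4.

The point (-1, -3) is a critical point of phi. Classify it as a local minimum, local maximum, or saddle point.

local minimum

The mixed partial ∂²phi/∂x∂y is 0, so the Hessian at any point is diag(phi_xx, phi_yy) = diag(6(x + 2), -18(y + 1)).
At (-1, -3): H = diag(6, 36).
Both eigenvalues are positive, so H is positive definite: a local minimum.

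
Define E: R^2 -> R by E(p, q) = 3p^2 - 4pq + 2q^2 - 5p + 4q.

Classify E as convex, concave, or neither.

convex

E is quadratic, so its Hessian is the constant matrix H = [[6, -4], [-4, 4]].
det(H) = 8, tr(H) = 10.
det(H) > 0 and tr(H) > 0, so H is positive definite everywhere: convex.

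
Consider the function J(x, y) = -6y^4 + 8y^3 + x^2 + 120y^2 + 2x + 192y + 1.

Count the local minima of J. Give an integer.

1

J separates as a function of x plus a function of y, so ∇J=0 decouples.
∂J/∂x = 2(x + 1) = 0 at x ∈ {-1}; ∂J/∂y = -24(y - 4)(y + 1)(y + 2) = 0 at y ∈ {-2, -1, 4}.
The Hessian is diagonal: diag(J_xx, J_yy). Second derivatives: J_xx(-1)=2; J_yy(-2)=-144, J_yy(-1)=120, J_yy(4)=-720.
Local minima occur where both diagonal entries positive: (-1, -1). Count: 1.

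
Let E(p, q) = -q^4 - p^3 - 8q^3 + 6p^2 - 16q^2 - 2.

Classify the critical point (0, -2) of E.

local minimum

The mixed partial ∂²E/∂p∂q is 0, so the Hessian at any point is diag(E_pp, E_qq) = diag(6(-p + 2), -4(3q^2 + 12q + 8)).
At (0, -2): H = diag(12, 16).
Both eigenvalues are positive, so H is positive definite: a local minimum.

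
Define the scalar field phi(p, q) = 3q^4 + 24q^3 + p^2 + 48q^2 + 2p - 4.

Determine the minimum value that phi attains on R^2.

phi(p,q) separates as A(p) + B(q) − 4, so its minimum is min A + min B − 4.
A'(p) = 2p + 2 vanishes at p ∈ {-1}; B'(q) = 12q(q + 2)(q + 4) vanishes at q ∈ {-4, -2, 0}.
Local minima of A (where A''>0): A(-1)=-1. Local minima of B: B(-4)=0, B(0)=0.
So the global minimum of phi is A(-1) + B(-4) − 4 = -1 + 0 − 4 = -5, attained at (-1, -4).

-5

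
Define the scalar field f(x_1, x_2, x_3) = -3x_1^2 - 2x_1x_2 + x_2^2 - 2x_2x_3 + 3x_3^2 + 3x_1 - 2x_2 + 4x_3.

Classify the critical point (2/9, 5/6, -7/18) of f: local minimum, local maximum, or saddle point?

The Hessian is constant: H = [[-6, -2, 0], [-2, 2, -2], [0, -2, 6]].
Leading principal minors: Δ₁ = -6, Δ₂ = -16, Δ₃ = -72.
The minors fit neither the all-positive nor the alternating-sign pattern, so H is indefinite: a saddle point.

saddle point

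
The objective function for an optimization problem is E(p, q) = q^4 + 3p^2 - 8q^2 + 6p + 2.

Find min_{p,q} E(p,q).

E(p,q) separates as A(p) + B(q) + 2, so its minimum is min A + min B + 2.
A'(p) = 6p + 6 vanishes at p ∈ {-1}; B'(q) = 4q(q - 2)(q + 2) vanishes at q ∈ {-2, 0, 2}.
Local minima of A (where A''>0): A(-1)=-3. Local minima of B: B(-2)=-16, B(2)=-16.
So the global minimum of E is A(-1) + B(-2) + 2 = -3 − 16 + 2 = -17, attained at (-1, -2).

-17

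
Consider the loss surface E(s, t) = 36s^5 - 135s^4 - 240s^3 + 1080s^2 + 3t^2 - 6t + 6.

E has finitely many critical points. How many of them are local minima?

2

E separates as a function of s plus a function of t, so ∇E=0 decouples.
∂E/∂s = 180s(s - 3)(s - 2)(s + 2) = 0 at s ∈ {-2, 0, 2, 3}; ∂E/∂t = 6(t - 1) = 0 at t ∈ {1}.
The Hessian is diagonal: diag(E_ss, E_tt). Second derivatives: E_ss(-2)=-7200, E_ss(0)=2160, E_ss(2)=-1440, E_ss(3)=2700; E_tt(1)=6.
Local minima occur where both diagonal entries positive: (0, 1), (3, 1). Count: 2.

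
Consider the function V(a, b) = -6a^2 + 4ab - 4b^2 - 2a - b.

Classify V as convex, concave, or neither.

concave

V is quadratic, so its Hessian is the constant matrix H = [[-12, 4], [4, -8]].
det(H) = 80, tr(H) = -20.
det(H) > 0 and tr(H) < 0, so H is negative definite everywhere: concave.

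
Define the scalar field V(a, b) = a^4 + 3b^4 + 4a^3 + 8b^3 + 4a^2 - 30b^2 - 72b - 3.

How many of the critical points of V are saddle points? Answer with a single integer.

4

V separates as a function of a plus a function of b, so ∇V=0 decouples.
∂V/∂a = 4a(a + 1)(a + 2) = 0 at a ∈ {-2, -1, 0}; ∂V/∂b = 12(b - 2)(b + 1)(b + 3) = 0 at b ∈ {-3, -1, 2}.
The Hessian is diagonal: diag(V_aa, V_bb). Second derivatives: V_aa(-2)=8, V_aa(-1)=-4, V_aa(0)=8; V_bb(-3)=120, V_bb(-1)=-72, V_bb(2)=180.
Saddle points occur where the two diagonal entries have opposite signs: (-2, -1), (-1, -3), (-1, 2), (0, -1). Count: 4.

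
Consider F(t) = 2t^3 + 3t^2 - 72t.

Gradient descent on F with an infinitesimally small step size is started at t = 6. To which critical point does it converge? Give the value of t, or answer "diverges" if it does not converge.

F'(t) = 6(t - 3)(t + 4), so F'(6) = 180.
Gradient descent moves in the -F' direction, i.e. t is decreasing.
The nearest critical point in that direction is t = 3, where F'' = 42 > 0 (a local minimum). The iterate converges there.

3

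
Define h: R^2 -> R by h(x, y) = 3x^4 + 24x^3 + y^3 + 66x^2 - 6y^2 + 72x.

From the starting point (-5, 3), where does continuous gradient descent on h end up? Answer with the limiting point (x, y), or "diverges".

(-3, 4)

h is separable, so gradient descent decouples: x follows -∂h/∂x, y follows -∂h/∂y.
∂h/∂x = 12(x + 1)(x + 2)(x + 3); at x=-5 this is -288, so x increases.
∂h/∂y = 3y(y - 4); at y=3 this is -9, so y increases.
x converges to its nearest critical value -3 (a local min of the x-part); y converges to 4. The iterate converges to (-3, 4).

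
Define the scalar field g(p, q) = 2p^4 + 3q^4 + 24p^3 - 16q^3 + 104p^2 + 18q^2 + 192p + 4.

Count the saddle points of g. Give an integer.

g separates as a function of p plus a function of q, so ∇g=0 decouples.
∂g/∂p = 8(p + 2)(p + 3)(p + 4) = 0 at p ∈ {-4, -3, -2}; ∂g/∂q = 12q(q - 3)(q - 1) = 0 at q ∈ {0, 1, 3}.
The Hessian is diagonal: diag(g_pp, g_qq). Second derivatives: g_pp(-4)=16, g_pp(-3)=-8, g_pp(-2)=16; g_qq(0)=36, g_qq(1)=-24, g_qq(3)=72.
Saddle points occur where the two diagonal entries have opposite signs: (-4, 1), (-3, 0), (-3, 3), (-2, 1). Count: 4.

4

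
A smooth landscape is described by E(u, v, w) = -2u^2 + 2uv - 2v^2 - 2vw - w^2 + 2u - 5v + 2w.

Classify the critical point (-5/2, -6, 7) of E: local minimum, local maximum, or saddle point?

The Hessian is constant: H = [[-4, 2, 0], [2, -4, -2], [0, -2, -2]].
Leading principal minors: Δ₁ = -4, Δ₂ = 12, Δ₃ = -8.
The minors alternate sign starting negative (−, +, −), so H is negative definite: a local maximum.

local maximum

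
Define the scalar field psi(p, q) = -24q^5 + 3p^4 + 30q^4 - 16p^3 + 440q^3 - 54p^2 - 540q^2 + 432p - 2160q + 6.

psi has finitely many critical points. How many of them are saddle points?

psi separates as a function of p plus a function of q, so ∇psi=0 decouples.
∂psi/∂p = 12(p - 4)(p - 3)(p + 3) = 0 at p ∈ {-3, 3, 4}; ∂psi/∂q = -120(q - 3)(q - 2)(q + 1)(q + 3) = 0 at q ∈ {-3, -1, 2, 3}.
The Hessian is diagonal: diag(psi_pp, psi_qq). Second derivatives: psi_pp(-3)=504, psi_pp(3)=-72, psi_pp(4)=84; psi_qq(-3)=7200, psi_qq(-1)=-2880, psi_qq(2)=1800, psi_qq(3)=-2880.
Saddle points occur where the two diagonal entries have opposite signs: (-3, -1), (-3, 3), (3, -3), (3, 2), (4, -1), (4, 3). Count: 6.

6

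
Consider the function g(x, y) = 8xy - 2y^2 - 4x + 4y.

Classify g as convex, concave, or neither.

neither

g is quadratic, so its Hessian is the constant matrix H = [[0, 8], [8, -4]].
det(H) = -64, tr(H) = -4.
det(H) < 0, so H is indefinite: neither convex nor concave.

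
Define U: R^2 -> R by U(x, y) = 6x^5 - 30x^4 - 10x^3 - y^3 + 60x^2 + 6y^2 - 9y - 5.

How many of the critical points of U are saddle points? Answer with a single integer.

4

U separates as a function of x plus a function of y, so ∇U=0 decouples.
∂U/∂x = 30x(x - 4)(x - 1)(x + 1) = 0 at x ∈ {-1, 0, 1, 4}; ∂U/∂y = -3(y - 3)(y - 1) = 0 at y ∈ {1, 3}.
The Hessian is diagonal: diag(U_xx, U_yy). Second derivatives: U_xx(-1)=-300, U_xx(0)=120, U_xx(1)=-180, U_xx(4)=1800; U_yy(1)=6, U_yy(3)=-6.
Saddle points occur where the two diagonal entries have opposite signs: (-1, 1), (0, 3), (1, 1), (4, 3). Count: 4.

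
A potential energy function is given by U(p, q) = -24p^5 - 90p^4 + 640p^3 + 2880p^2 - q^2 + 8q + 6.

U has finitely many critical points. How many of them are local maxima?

2

U separates as a function of p plus a function of q, so ∇U=0 decouples.
∂U/∂p = -120p(p - 4)(p + 3)(p + 4) = 0 at p ∈ {-4, -3, 0, 4}; ∂U/∂q = -2(q - 4) = 0 at q ∈ {4}.
The Hessian is diagonal: diag(U_pp, U_qq). Second derivatives: U_pp(-4)=3840, U_pp(-3)=-2520, U_pp(0)=5760, U_pp(4)=-26880; U_qq(4)=-2.
Local maxima occur where both diagonal entries negative: (-3, 4), (4, 4). Count: 2.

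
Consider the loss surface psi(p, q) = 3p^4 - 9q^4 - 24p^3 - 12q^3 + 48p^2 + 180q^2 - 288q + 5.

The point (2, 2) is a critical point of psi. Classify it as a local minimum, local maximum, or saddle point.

The mixed partial ∂²psi/∂p∂q is 0, so the Hessian at any point is diag(psi_pp, psi_qq) = diag(12(3p^2 - 12p + 8), 36(-3q^2 - 2q + 10)).
At (2, 2): H = diag(-48, -216).
Both eigenvalues are negative, so H is negative definite: a local maximum.

local maximum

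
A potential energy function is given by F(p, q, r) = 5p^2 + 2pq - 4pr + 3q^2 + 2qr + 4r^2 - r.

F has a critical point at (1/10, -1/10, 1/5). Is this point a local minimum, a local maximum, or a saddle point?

The Hessian is constant: H = [[10, 2, -4], [2, 6, 2], [-4, 2, 8]].
Leading principal minors: Δ₁ = 10, Δ₂ = 56, Δ₃ = 280.
All leading minors are positive, so H is positive definite: a local minimum.

local minimum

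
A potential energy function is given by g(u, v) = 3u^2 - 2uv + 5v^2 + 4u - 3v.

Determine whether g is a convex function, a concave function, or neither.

convex

g is quadratic, so its Hessian is the constant matrix H = [[6, -2], [-2, 10]].
det(H) = 56, tr(H) = 16.
det(H) > 0 and tr(H) > 0, so H is positive definite everywhere: convex.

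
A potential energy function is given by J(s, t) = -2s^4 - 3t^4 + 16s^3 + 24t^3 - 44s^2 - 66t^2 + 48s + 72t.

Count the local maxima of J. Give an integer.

4

J separates as a function of s plus a function of t, so ∇J=0 decouples.
∂J/∂s = -8(s - 3)(s - 2)(s - 1) = 0 at s ∈ {1, 2, 3}; ∂J/∂t = -12(t - 3)(t - 2)(t - 1) = 0 at t ∈ {1, 2, 3}.
The Hessian is diagonal: diag(J_ss, J_tt). Second derivatives: J_ss(1)=-16, J_ss(2)=8, J_ss(3)=-16; J_tt(1)=-24, J_tt(2)=12, J_tt(3)=-24.
Local maxima occur where both diagonal entries negative: (1, 1), (1, 3), (3, 1), (3, 3). Count: 4.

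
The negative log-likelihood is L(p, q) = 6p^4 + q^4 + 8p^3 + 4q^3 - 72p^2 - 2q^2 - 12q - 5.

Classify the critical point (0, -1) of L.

local maximum

The mixed partial ∂²L/∂p∂q is 0, so the Hessian at any point is diag(L_pp, L_qq) = diag(24(3p^2 + 2p - 6), 4(3q^2 + 6q - 1)).
At (0, -1): H = diag(-144, -16).
Both eigenvalues are negative, so H is negative definite: a local maximum.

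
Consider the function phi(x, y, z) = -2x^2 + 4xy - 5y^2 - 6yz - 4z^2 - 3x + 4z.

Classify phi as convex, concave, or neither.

phi is quadratic, so its Hessian is the constant matrix H = [[-4, 4, 0], [4, -10, -6], [0, -6, -8]].
Leading principal minors: -4, 24, -48.
Signs alternate −, +, − ⇒ H ≺ 0 ⇒ concave.

concave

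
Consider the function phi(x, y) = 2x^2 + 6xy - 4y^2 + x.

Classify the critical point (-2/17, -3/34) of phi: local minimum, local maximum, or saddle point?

The Hessian of phi is constant: H = [[4, 6], [6, -8]].
det(H) = 4·(-8) − 6² = -68.
Since det(H) < 0, H is indefinite and the critical point is a saddle point.

saddle point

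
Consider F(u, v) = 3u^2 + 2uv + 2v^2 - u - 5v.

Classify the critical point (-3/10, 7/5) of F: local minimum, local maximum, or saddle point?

local minimum

The Hessian of F is constant: H = [[6, 2], [2, 4]].
det(H) = 6·4 − 2² = 20.
det(H) > 0 and tr(H) = 10 > 0, so H is positive definite and the point is a local minimum.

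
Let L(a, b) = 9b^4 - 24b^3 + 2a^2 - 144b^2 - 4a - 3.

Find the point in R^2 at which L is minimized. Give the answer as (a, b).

(1, 4)

L(a,b) separates as P(a) + Q(b) − 3, so its minimum is min P + min Q − 3.
P'(a) = 4a - 4 vanishes at a ∈ {1}; Q'(b) = 36b(b - 4)(b + 2) vanishes at b ∈ {-2, 0, 4}.
Local minima of P (where P''>0): P(1)=-2. Local minima of Q: Q(-2)=-240, Q(4)=-1536.
So the global minimum of L is P(1) + Q(4) − 3 = -2 − 1536 − 3 = -1541, attained at (1, 4).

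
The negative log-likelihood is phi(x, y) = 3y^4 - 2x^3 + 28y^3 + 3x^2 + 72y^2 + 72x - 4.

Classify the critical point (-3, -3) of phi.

The mixed partial ∂²phi/∂x∂y is 0, so the Hessian at any point is diag(phi_xx, phi_yy) = diag(6(-2x + 1), 12(3y^2 + 14y + 12)).
At (-3, -3): H = diag(42, -36).
The eigenvalues have opposite signs, so H is indefinite: a saddle point.

saddle point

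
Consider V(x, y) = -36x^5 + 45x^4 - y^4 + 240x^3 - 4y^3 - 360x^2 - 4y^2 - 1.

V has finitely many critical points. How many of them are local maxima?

4

V separates as a function of x plus a function of y, so ∇V=0 decouples.
∂V/∂x = -180x(x - 2)(x - 1)(x + 2) = 0 at x ∈ {-2, 0, 1, 2}; ∂V/∂y = -4y(y + 1)(y + 2) = 0 at y ∈ {-2, -1, 0}.
The Hessian is diagonal: diag(V_xx, V_yy). Second derivatives: V_xx(-2)=4320, V_xx(0)=-720, V_xx(1)=540, V_xx(2)=-1440; V_yy(-2)=-8, V_yy(-1)=4, V_yy(0)=-8.
Local maxima occur where both diagonal entries negative: (0, -2), (0, 0), (2, -2), (2, 0). Count: 4.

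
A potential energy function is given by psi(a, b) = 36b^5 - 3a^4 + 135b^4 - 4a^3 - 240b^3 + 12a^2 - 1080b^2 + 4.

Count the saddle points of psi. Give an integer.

psi separates as a function of a plus a function of b, so ∇psi=0 decouples.
∂psi/∂a = -12a(a - 1)(a + 2) = 0 at a ∈ {-2, 0, 1}; ∂psi/∂b = 180b(b - 2)(b + 2)(b + 3) = 0 at b ∈ {-3, -2, 0, 2}.
The Hessian is diagonal: diag(psi_aa, psi_bb). Second derivatives: psi_aa(-2)=-72, psi_aa(0)=24, psi_aa(1)=-36; psi_bb(-3)=-2700, psi_bb(-2)=1440, psi_bb(0)=-2160, psi_bb(2)=7200.
Saddle points occur where the two diagonal entries have opposite signs: (-2, -2), (-2, 2), (0, -3), (0, 0), (1, -2), (1, 2). Count: 6.

6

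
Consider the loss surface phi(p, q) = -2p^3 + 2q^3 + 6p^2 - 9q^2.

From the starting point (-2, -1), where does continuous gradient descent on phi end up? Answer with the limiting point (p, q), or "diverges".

phi is separable, so gradient descent decouples: p follows -∂phi/∂p, q follows -∂phi/∂q.
∂phi/∂p = -6p(p - 2); at p=-2 this is -48, so p increases.
∂phi/∂q = 6q(q - 3); at q=-1 this is 24, so q decreases.
The q-coordinate has no critical point in that direction and runs off to infinity.

diverges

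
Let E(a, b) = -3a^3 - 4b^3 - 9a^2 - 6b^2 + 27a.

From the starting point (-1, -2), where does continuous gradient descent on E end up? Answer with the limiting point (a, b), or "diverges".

E is separable, so gradient descent decouples: a follows -∂E/∂a, b follows -∂E/∂b.
∂E/∂a = -9(a - 1)(a + 3); at a=-1 this is 36, so a decreases.
∂E/∂b = -12b(b + 1); at b=-2 this is -24, so b increases.
a converges to its nearest critical value -3 (a local min of the a-part); b converges to -1. The iterate converges to (-3, -1).

(-3, -1)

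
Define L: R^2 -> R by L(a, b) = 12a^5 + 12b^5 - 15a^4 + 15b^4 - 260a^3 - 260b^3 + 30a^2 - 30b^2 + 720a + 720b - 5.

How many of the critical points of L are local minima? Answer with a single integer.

4

L separates as a function of a plus a function of b, so ∇L=0 decouples.
∂L/∂a = 60(a - 4)(a - 1)(a + 1)(a + 3) = 0 at a ∈ {-3, -1, 1, 4}; ∂L/∂b = 60(b - 3)(b - 1)(b + 1)(b + 4) = 0 at b ∈ {-4, -1, 1, 3}.
The Hessian is diagonal: diag(L_aa, L_bb). Second derivatives: L_aa(-3)=-3360, L_aa(-1)=1200, L_aa(1)=-1440, L_aa(4)=6300; L_bb(-4)=-6300, L_bb(-1)=1440, L_bb(1)=-1200, L_bb(3)=3360.
Local minima occur where both diagonal entries positive: (-1, -1), (-1, 3), (4, -1), (4, 3). Count: 4.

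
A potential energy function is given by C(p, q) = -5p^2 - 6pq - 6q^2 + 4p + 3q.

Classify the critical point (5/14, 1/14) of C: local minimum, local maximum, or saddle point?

local maximum

The Hessian of C is constant: H = [[-10, -6], [-6, -12]].
det(H) = (-10)·(-12) − (-6)² = 84.
det(H) > 0 and tr(H) = -22 < 0, so H is negative definite and the point is a local maximum.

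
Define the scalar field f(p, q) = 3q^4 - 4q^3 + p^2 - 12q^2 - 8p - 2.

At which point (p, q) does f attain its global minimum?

(4, 2)

f(p,q) separates as A(p) + B(q) − 2, so its minimum is min A + min B − 2.
A'(p) = 2p - 8 vanishes at p ∈ {4}; B'(q) = 12q(q - 2)(q + 1) vanishes at q ∈ {-1, 0, 2}.
Local minima of A (where A''>0): A(4)=-16. Local minima of B: B(-1)=-5, B(2)=-32.
So the global minimum of f is A(4) + B(2) − 2 = -16 − 32 − 2 = -50, attained at (4, 2).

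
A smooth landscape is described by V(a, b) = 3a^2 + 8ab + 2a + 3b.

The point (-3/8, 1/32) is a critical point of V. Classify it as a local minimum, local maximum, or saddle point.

The Hessian of V is constant: H = [[6, 8], [8, 0]].
det(H) = 6·0 − 8² = -64.
Since det(H) < 0, H is indefinite and the critical point is a saddle point.

saddle point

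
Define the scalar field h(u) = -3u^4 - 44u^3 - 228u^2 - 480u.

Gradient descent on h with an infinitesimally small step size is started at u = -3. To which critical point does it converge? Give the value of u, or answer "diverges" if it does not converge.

h'(u) = -12(u + 2)(u + 4)(u + 5), so h'(-3) = 24.
Gradient descent moves in the -h' direction, i.e. u is decreasing.
The nearest critical point in that direction is u = -4, where h'' = 24 > 0 (a local minimum). The iterate converges there.

-4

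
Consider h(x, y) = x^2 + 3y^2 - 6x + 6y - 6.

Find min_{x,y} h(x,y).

-18

h(x,y) separates as P(x) + Q(y) − 6, so its minimum is min P + min Q − 6.
P'(x) = 2x - 6 vanishes at x ∈ {3}; Q'(y) = 6y + 6 vanishes at y ∈ {-1}.
Local minima of P (where P''>0): P(3)=-9. Local minima of Q: Q(-1)=-3.
So the global minimum of h is P(3) + Q(-1) − 6 = -9 − 3 − 6 = -18, attained at (3, -1).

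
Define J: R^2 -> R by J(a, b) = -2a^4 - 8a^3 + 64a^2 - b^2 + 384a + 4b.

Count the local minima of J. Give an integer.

0

J separates as a function of a plus a function of b, so ∇J=0 decouples.
∂J/∂a = -8(a - 4)(a + 3)(a + 4) = 0 at a ∈ {-4, -3, 4}; ∂J/∂b = -2(b - 2) = 0 at b ∈ {2}.
The Hessian is diagonal: diag(J_aa, J_bb). Second derivatives: J_aa(-4)=-64, J_aa(-3)=56, J_aa(4)=-448; J_bb(2)=-2.
Local minima occur where both diagonal entries positive: none. Count: 0.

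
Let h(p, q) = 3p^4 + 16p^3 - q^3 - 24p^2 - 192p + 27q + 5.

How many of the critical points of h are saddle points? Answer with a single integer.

3

h separates as a function of p plus a function of q, so ∇h=0 decouples.
∂h/∂p = 12(p - 2)(p + 2)(p + 4) = 0 at p ∈ {-4, -2, 2}; ∂h/∂q = -3(q - 3)(q + 3) = 0 at q ∈ {-3, 3}.
The Hessian is diagonal: diag(h_pp, h_qq). Second derivatives: h_pp(-4)=144, h_pp(-2)=-96, h_pp(2)=288; h_qq(-3)=18, h_qq(3)=-18.
Saddle points occur where the two diagonal entries have opposite signs: (-4, 3), (-2, -3), (2, 3). Count: 3.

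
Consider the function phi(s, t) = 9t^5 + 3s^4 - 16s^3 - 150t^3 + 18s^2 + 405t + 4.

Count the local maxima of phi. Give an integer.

2

phi separates as a function of s plus a function of t, so ∇phi=0 decouples.
∂phi/∂s = 12s(s - 3)(s - 1) = 0 at s ∈ {0, 1, 3}; ∂phi/∂t = 45(t - 3)(t - 1)(t + 1)(t + 3) = 0 at t ∈ {-3, -1, 1, 3}.
The Hessian is diagonal: diag(phi_ss, phi_tt). Second derivatives: phi_ss(0)=36, phi_ss(1)=-24, phi_ss(3)=72; phi_tt(-3)=-2160, phi_tt(-1)=720, phi_tt(1)=-720, phi_tt(3)=2160.
Local maxima occur where both diagonal entries negative: (1, -3), (1, 1). Count: 2.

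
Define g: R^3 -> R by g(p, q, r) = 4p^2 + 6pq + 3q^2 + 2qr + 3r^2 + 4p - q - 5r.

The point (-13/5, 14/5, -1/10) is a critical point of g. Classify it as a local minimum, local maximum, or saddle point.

local minimum

The Hessian is constant: H = [[8, 6, 0], [6, 6, 2], [0, 2, 6]].
Leading principal minors: Δ₁ = 8, Δ₂ = 12, Δ₃ = 40.
All leading minors are positive, so H is positive definite: a local minimum.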